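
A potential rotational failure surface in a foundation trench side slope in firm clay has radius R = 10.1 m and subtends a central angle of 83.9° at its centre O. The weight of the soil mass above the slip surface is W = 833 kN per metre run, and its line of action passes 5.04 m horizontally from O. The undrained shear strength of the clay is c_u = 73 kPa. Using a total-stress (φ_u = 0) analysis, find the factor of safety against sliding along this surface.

Taking moments about the centre O, the resisting moment is provided by the undrained shear strength acting along the arc:
Arc length L_a = R·θ = 10.1·(83.9°·π/180) = 10.1·1.4643 = 14.79 m
M_R = c_u·L_a·R = 73·14.79·10.1 = 10904.5 kN·m/m
M_D = W·d = 833·5.04 = 4198.3 kN·m/m
FS = M_R / M_D = 10904.5 / 4198.3 = 2.597

FS = 2.60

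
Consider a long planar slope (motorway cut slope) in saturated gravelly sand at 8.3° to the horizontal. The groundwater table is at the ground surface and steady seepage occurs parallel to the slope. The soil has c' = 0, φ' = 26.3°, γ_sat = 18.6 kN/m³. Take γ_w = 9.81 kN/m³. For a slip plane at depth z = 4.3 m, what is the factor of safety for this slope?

With seepage parallel to the slope and the water table at the surface, the effective normal stress on the slip plane uses the buoyant unit weight γ' = γ_sat − γ_w while the driving shear stress uses γ_sat:
FS = [c' + γ' z cos²β tanφ'] / [γ_sat z sinβ cosβ]
(For c' = 0 this reduces to FS = (γ'/γ_sat)·tanφ'/tanβ.)
γ' = 18.6 − 9.81 = 8.79 kN/m³
Numerator = 0.0 + 8.79·4.3·cos²8.3°·tan26.3° = 0.0 + 8.79·4.3·0.9792·0.4942 = 18.291 kPa
Denominator = 18.6·4.3·sin8.3°·cos8.3° = 18.6·4.3·0.1444·0.9895 = 11.425 kPa
FS = 18.291 / 11.425 = 1.601

FS = 1.60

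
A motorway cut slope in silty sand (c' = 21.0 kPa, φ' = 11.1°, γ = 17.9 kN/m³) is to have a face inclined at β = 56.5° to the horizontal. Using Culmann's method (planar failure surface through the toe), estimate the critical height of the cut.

Culmann's analysis gives the critical failure plane at α_cr = (β + φ')/2 = (56.5 + 11.1)/2 = 33.8°, and the critical height
H_c = (4c'/γ) · sinβ cosφ' / [1 − cos(β − φ')]
    = (4·21.0/17.9) · sin56.5°·cos11.1° / [1 − cos(45.4°)]
    = 4.693 · 0.8339·0.9813 / [1 − 0.7022]
    = 4.693 · 0.8183 / 0.2978
    = 12.89 m

H_c = 12.89 m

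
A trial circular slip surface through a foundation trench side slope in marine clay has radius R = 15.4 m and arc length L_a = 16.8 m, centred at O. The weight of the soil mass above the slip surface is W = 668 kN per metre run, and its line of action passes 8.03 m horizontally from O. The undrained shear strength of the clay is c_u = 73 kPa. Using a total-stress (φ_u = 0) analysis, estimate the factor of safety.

FS = 3.52

Taking moments about the centre O, the resisting moment is provided by the undrained shear strength acting along the arc:
M_R = c_u·L_a·R = 73·16.80·15.4 = 18886.6 kN·m/m
M_D = W·d = 668·8.03 = 5364.0 kN·m/m
FS = M_R / M_D = 18886.6 / 5364.0 = 3.521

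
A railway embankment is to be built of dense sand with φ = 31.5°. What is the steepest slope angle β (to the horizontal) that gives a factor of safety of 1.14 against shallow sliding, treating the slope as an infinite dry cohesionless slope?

For an infinite dry cohesionless slope FS = tanφ/tanβ, so tanβ = tanφ / FS.
tanβ = tan31.5° / 1.14 = 0.6128 / 1.14 = 0.5375
β = arctan(0.5375) = 28.26°

β = 28.3°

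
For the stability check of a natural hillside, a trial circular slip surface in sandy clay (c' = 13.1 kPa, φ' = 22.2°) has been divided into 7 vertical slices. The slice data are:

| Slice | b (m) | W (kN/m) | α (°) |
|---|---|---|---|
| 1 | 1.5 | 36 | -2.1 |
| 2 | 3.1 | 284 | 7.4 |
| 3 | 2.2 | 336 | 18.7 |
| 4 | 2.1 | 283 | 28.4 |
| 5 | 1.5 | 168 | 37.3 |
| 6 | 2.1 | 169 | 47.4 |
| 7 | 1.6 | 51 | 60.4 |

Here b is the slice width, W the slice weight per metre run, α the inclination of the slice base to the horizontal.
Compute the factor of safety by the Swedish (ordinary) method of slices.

FS = 1.28

Ordinary method of slices: FS = Σ[c'·Δl_i + (W_i cosα_i)·tanφ'] / Σ W_i sinα_i, with Δl_i = b_i / cosα_i.
Slice 1: Δl = 1.5/cos(-2.1°) = 1.501 m; N'_1 = 36·cos(-2.1°) = 36.0; c'Δl = 19.66; W sinα = -1.3
Slice 2: Δl = 3.1/cos7.4° = 3.126 m; N'_2 = 284·cos7.4° = 281.6; c'Δl = 40.95; W sinα = 36.6
Slice 3: Δl = 2.2/cos18.7° = 2.323 m; N'_3 = 336·cos18.7° = 318.3; c'Δl = 30.43; W sinα = 107.7
Slice 4: Δl = 2.1/cos28.4° = 2.387 m; N'_4 = 283·cos28.4° = 248.9; c'Δl = 31.27; W sinα = 134.6
Slice 5: Δl = 1.5/cos37.3° = 1.886 m; N'_5 = 168·cos37.3° = 133.6; c'Δl = 24.70; W sinα = 101.8
Slice 6: Δl = 2.1/cos47.4° = 3.102 m; N'_6 = 169·cos47.4° = 114.4; c'Δl = 40.64; W sinα = 124.4
Slice 7: Δl = 1.6/cos60.4° = 3.239 m; N'_7 = 51·cos60.4° = 25.2; c'Δl = 42.43; W sinα = 44.3
Σc'Δl = 230.1 kN/m; ΣN' = 1158.0 kN/m; ΣW sinα = 548.1 kN/m
Resisting = 230.1 + 1158.0·tan22.2° = 230.1 + 472.6 = 702.7 kN/m
FS = 702.7 / 548.1 = 1.282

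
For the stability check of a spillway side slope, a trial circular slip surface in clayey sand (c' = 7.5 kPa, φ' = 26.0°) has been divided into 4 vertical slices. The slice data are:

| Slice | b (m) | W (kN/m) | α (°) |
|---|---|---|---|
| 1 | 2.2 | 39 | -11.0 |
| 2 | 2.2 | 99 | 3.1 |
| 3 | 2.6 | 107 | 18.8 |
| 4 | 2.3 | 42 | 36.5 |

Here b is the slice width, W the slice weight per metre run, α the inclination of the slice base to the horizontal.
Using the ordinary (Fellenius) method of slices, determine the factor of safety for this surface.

FS = 3.63

Ordinary method of slices: FS = Σ[c'·Δl_i + (W_i cosα_i)·tanφ'] / Σ W_i sinα_i, with Δl_i = b_i / cosα_i.
Slice 1: Δl = 2.2/cos(-11.0°) = 2.241 m; N'_1 = 39·cos(-11.0°) = 38.3; c'Δl = 16.81; W sinα = -7.4
Slice 2: Δl = 2.2/cos3.1° = 2.203 m; N'_2 = 99·cos3.1° = 98.9; c'Δl = 16.52; W sinα = 5.4
Slice 3: Δl = 2.6/cos18.8° = 2.747 m; N'_3 = 107·cos18.8° = 101.3; c'Δl = 20.60; W sinα = 34.5
Slice 4: Δl = 2.3/cos36.5° = 2.861 m; N'_4 = 42·cos36.5° = 33.8; c'Δl = 21.46; W sinα = 25.0
Σc'Δl = 75.4 kN/m; ΣN' = 272.2 kN/m; ΣW sinα = 57.4 kN/m
Resisting = 75.4 + 272.2·tan26.0° = 75.4 + 132.8 = 208.1 kN/m
FS = 208.1 / 57.4 = 3.628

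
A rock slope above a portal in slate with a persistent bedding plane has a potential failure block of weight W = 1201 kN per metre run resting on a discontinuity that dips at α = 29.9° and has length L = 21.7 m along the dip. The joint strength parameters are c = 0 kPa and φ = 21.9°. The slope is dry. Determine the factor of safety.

FS = 0.70

Resolving the block weight along and normal to the plane and applying the Mohr–Coulomb strength on the joint:
N' = W cosα = 1201·cos29.9° = 1041.1 kN/m
Driving force T = W sinα = 1201·sin29.9° = 598.7 kN/m
Resisting force R = c·L + N'·tanφ = 0·21.7 + 1041.1·tan21.9° = 0.0 + 418.5 = 418.5 kN/m
FS = R / T = 418.5 / 598.7 = 0.699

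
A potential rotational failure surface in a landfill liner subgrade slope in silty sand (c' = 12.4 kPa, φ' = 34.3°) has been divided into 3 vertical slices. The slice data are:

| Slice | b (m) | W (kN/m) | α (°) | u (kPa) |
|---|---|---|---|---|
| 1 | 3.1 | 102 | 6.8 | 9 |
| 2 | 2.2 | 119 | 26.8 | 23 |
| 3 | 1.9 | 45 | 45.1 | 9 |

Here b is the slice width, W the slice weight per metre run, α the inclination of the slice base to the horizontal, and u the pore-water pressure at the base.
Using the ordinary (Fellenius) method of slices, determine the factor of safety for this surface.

FS = 1.96

Ordinary method of slices: FS = Σ[c'·Δl_i + (W_i cosα_i − u_i·Δl_i)·tanφ'] / Σ W_i sinα_i, with Δl_i = b_i / cosα_i.
Slice 1: Δl = 3.1/cos6.8° = 3.122 m; N'_1 = 102·cos6.8° − 9·3.122 = 73.2; c'Δl = 38.71; W sinα = 12.1
Slice 2: Δl = 2.2/cos26.8° = 2.465 m; N'_2 = 119·cos26.8° − 23·2.465 = 49.5; c'Δl = 30.56; W sinα = 53.7
Slice 3: Δl = 1.9/cos45.1° = 2.692 m; N'_3 = 45·cos45.1° − 9·2.692 = 7.5; c'Δl = 33.38; W sinα = 31.9
Σc'Δl = 102.7 kN/m; ΣN' = 130.3 kN/m; ΣW sinα = 97.6 kN/m
Resisting = 102.7 + 130.3·tan34.3° = 102.7 + 88.9 = 191.5 kN/m
FS = 191.5 / 97.6 = 1.962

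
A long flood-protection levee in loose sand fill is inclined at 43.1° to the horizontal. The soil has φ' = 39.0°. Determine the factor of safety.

For a dry cohesionless infinite slope the factor of safety is FS = tanφ' / tanβ.
FS = tan39.0° / tan43.1° = 0.8098 / 0.9358 = 0.865

FS = 0.87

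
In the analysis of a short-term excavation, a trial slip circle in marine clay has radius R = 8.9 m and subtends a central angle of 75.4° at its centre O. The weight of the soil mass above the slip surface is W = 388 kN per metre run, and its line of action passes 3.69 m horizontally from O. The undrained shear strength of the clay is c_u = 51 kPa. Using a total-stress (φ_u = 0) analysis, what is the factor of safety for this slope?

Taking moments about the centre O, the resisting moment is provided by the undrained shear strength acting along the arc:
Arc length L_a = R·θ = 8.9·(75.4°·π/180) = 8.9·1.3160 = 11.71 m
M_R = c_u·L_a·R = 51·11.71·8.9 = 5316.2 kN·m/m
M_D = W·d = 388·3.69 = 1431.7 kN·m/m
FS = M_R / M_D = 5316.2 / 1431.7 = 3.713

FS = 3.71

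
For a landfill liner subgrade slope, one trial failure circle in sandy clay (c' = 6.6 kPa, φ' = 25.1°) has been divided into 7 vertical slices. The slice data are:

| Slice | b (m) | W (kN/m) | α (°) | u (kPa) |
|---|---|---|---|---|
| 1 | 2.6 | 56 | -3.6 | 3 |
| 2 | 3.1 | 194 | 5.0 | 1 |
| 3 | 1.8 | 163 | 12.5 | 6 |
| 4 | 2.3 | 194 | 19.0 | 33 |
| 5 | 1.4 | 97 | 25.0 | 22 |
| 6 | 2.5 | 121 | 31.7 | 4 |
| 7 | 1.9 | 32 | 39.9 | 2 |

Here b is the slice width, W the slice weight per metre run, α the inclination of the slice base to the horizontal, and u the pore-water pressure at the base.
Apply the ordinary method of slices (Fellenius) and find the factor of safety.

FS = 1.77

Ordinary method of slices: FS = Σ[c'·Δl_i + (W_i cosα_i − u_i·Δl_i)·tanφ'] / Σ W_i sinα_i, with Δl_i = b_i / cosα_i.
Slice 1: Δl = 2.6/cos(-3.6°) = 2.605 m; N'_1 = 56·cos(-3.6°) − 3·2.605 = 48.1; c'Δl = 17.19; W sinα = -3.5
Slice 2: Δl = 3.1/cos5.0° = 3.112 m; N'_2 = 194·cos5.0° − 1·3.112 = 190.1; c'Δl = 20.54; W sinα = 16.9
Slice 3: Δl = 1.8/cos12.5° = 1.844 m; N'_3 = 163·cos12.5° − 6·1.844 = 148.1; c'Δl = 12.17; W sinα = 35.3
Slice 4: Δl = 2.3/cos19.0° = 2.433 m; N'_4 = 194·cos19.0° − 33·2.433 = 103.2; c'Δl = 16.05; W sinα = 63.2
Slice 5: Δl = 1.4/cos25.0° = 1.545 m; N'_5 = 97·cos25.0° − 22·1.545 = 53.9; c'Δl = 10.20; W sinα = 41.0
Slice 6: Δl = 2.5/cos31.7° = 2.938 m; N'_6 = 121·cos31.7° − 4·2.938 = 91.2; c'Δl = 19.39; W sinα = 63.6
Slice 7: Δl = 1.9/cos39.9° = 2.477 m; N'_7 = 32·cos39.9° − 2·2.477 = 19.6; c'Δl = 16.35; W sinα = 20.5
Σc'Δl = 111.9 kN/m; ΣN' = 654.2 kN/m; ΣW sinα = 236.9 kN/m
Resisting = 111.9 + 654.2·tan25.1° = 111.9 + 306.4 = 418.3 kN/m
FS = 418.3 / 236.9 = 1.766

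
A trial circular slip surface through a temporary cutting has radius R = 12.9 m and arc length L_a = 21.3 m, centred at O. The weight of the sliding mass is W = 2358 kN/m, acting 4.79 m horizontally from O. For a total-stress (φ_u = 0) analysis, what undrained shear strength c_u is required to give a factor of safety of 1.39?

FS = c_u·L_a·R / (W·d), so c_u = FS·W·d / (L_a·R).
c_u = 1.39·2358·4.79 / (21.30·12.9) = 15699.8 / 274.77 = 57.14 kPa

c_u = 57.1 kPa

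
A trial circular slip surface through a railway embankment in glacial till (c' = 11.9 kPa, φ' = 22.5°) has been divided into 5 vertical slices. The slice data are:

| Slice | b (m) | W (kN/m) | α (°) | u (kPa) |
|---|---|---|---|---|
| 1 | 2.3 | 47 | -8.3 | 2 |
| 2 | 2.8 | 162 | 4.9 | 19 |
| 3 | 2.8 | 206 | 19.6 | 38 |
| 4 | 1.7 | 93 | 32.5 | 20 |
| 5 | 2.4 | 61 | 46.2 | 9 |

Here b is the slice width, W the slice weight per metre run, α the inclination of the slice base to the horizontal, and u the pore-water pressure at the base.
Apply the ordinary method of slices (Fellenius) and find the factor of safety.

FS = 1.63

Ordinary method of slices: FS = Σ[c'·Δl_i + (W_i cosα_i − u_i·Δl_i)·tanφ'] / Σ W_i sinα_i, with Δl_i = b_i / cosα_i.
Slice 1: Δl = 2.3/cos(-8.3°) = 2.324 m; N'_1 = 47·cos(-8.3°) − 2·2.324 = 41.9; c'Δl = 27.66; W sinα = -6.8
Slice 2: Δl = 2.8/cos4.9° = 2.810 m; N'_2 = 162·cos4.9° − 19·2.810 = 108.0; c'Δl = 33.44; W sinα = 13.8
Slice 3: Δl = 2.8/cos19.6° = 2.972 m; N'_3 = 206·cos19.6° − 38·2.972 = 81.1; c'Δl = 35.37; W sinα = 69.1
Slice 4: Δl = 1.7/cos32.5° = 2.016 m; N'_4 = 93·cos32.5° − 20·2.016 = 38.1; c'Δl = 23.99; W sinα = 50.0
Slice 5: Δl = 2.4/cos46.2° = 3.467 m; N'_5 = 61·cos46.2° − 9·3.467 = 11.0; c'Δl = 41.26; W sinα = 44.0
Σc'Δl = 161.7 kN/m; ΣN' = 280.1 kN/m; ΣW sinα = 170.2 kN/m
Resisting = 161.7 + 280.1·tan22.5° = 161.7 + 116.0 = 277.8 kN/m
FS = 277.8 / 170.2 = 1.632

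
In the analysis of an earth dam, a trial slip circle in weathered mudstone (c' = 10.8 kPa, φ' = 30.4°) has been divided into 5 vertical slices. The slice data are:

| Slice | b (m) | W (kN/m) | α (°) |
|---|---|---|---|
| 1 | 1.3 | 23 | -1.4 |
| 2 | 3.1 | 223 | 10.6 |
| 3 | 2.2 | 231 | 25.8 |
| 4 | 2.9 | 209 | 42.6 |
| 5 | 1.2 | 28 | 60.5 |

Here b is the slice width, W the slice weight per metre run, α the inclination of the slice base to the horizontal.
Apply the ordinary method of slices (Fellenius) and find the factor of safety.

FS = 1.65

Ordinary method of slices: FS = Σ[c'·Δl_i + (W_i cosα_i)·tanφ'] / Σ W_i sinα_i, with Δl_i = b_i / cosα_i.
Slice 1: Δl = 1.3/cos(-1.4°) = 1.300 m; N'_1 = 23·cos(-1.4°) = 23.0; c'Δl = 14.04; W sinα = -0.6
Slice 2: Δl = 3.1/cos10.6° = 3.154 m; N'_2 = 223·cos10.6° = 219.2; c'Δl = 34.06; W sinα = 41.0
Slice 3: Δl = 2.2/cos25.8° = 2.444 m; N'_3 = 231·cos25.8° = 208.0; c'Δl = 26.39; W sinα = 100.5
Slice 4: Δl = 2.9/cos42.6° = 3.940 m; N'_4 = 209·cos42.6° = 153.8; c'Δl = 42.55; W sinα = 141.5
Slice 5: Δl = 1.2/cos60.5° = 2.437 m; N'_5 = 28·cos60.5° = 13.8; c'Δl = 26.32; W sinα = 24.4
Σc'Δl = 143.4 kN/m; ΣN' = 617.8 kN/m; ΣW sinα = 306.8 kN/m
Resisting = 143.4 + 617.8·tan30.4° = 143.4 + 362.5 = 505.8 kN/m
FS = 505.8 / 306.8 = 1.649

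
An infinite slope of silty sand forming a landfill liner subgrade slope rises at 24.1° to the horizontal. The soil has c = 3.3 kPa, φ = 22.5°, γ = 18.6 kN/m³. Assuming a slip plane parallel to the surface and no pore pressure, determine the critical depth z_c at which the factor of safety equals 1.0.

z_c = 6.43 m

Setting FS = 1.00 in FS = [c + γz cos²β tanφ] / [γz sinβ cosβ] and solving for z:
z = c / [γ cosβ (FS·sinβ − cosβ·tanφ)]
  = 3.3 / [18.6·cos24.1°·(1.00·sin24.1° − cos24.1°·tan22.5°)]
  = 3.3 / [18.6·0.9128·(1.00·0.4083 − 0.9128·0.4142)]
  = 3.3 / 0.5131 = 6.431 m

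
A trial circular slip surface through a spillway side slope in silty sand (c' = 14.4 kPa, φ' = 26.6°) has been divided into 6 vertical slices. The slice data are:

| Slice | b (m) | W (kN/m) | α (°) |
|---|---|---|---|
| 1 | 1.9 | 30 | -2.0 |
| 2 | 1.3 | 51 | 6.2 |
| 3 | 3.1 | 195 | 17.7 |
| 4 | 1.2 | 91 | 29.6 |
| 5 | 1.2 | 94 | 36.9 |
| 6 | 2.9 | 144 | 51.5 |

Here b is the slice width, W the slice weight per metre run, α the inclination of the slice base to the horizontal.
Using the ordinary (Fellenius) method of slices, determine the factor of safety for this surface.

FS = 1.65

Ordinary method of slices: FS = Σ[c'·Δl_i + (W_i cosα_i)·tanφ'] / Σ W_i sinα_i, with Δl_i = b_i / cosα_i.
Slice 1: Δl = 1.9/cos(-2.0°) = 1.901 m; N'_1 = 30·cos(-2.0°) = 30.0; c'Δl = 27.38; W sinα = -1.0
Slice 2: Δl = 1.3/cos6.2° = 1.308 m; N'_2 = 51·cos6.2° = 50.7; c'Δl = 18.83; W sinα = 5.5
Slice 3: Δl = 3.1/cos17.7° = 3.254 m; N'_3 = 195·cos17.7° = 185.8; c'Δl = 46.86; W sinα = 59.3
Slice 4: Δl = 1.2/cos29.6° = 1.380 m; N'_4 = 91·cos29.6° = 79.1; c'Δl = 19.87; W sinα = 44.9
Slice 5: Δl = 1.2/cos36.9° = 1.501 m; N'_5 = 94·cos36.9° = 75.2; c'Δl = 21.61; W sinα = 56.4
Slice 6: Δl = 2.9/cos51.5° = 4.659 m; N'_6 = 144·cos51.5° = 89.6; c'Δl = 67.08; W sinα = 112.7
Σc'Δl = 201.6 kN/m; ΣN' = 510.4 kN/m; ΣW sinα = 277.8 kN/m
Resisting = 201.6 + 510.4·tan26.6° = 201.6 + 255.6 = 457.2 kN/m
FS = 457.2 / 277.8 = 1.646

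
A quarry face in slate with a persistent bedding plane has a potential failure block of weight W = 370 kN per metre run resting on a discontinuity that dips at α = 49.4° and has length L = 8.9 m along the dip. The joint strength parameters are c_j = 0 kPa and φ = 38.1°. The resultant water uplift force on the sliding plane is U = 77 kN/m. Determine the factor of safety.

FS = 0.46

Resolving the block weight along and normal to the plane and applying the Mohr–Coulomb strength on the joint:
N' = W cosα − U = 370·cos49.4° − 77 = 163.8 kN/m
Driving force T = W sinα = 370·sin49.4° = 280.9 kN/m
Resisting force R = c_j·L + N'·tanφ = 0·8.9 + 163.8·tan38.1° = 0.0 + 128.4 = 128.4 kN/m
FS = R / T = 128.4 / 280.9 = 0.457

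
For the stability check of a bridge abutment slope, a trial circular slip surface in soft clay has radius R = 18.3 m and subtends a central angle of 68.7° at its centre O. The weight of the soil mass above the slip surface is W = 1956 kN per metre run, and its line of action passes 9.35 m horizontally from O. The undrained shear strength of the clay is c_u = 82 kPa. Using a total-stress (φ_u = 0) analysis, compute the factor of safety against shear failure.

Taking moments about the centre O, the resisting moment is provided by the undrained shear strength acting along the arc:
Arc length L_a = R·θ = 18.3·(68.7°·π/180) = 18.3·1.1990 = 21.94 m
M_R = c_u·L_a·R = 82·21.94·18.3 = 32926.8 kN·m/m
M_D = W·d = 1956·9.35 = 18288.6 kN·m/m
FS = M_R / M_D = 32926.8 / 18288.6 = 1.800

FS = 1.80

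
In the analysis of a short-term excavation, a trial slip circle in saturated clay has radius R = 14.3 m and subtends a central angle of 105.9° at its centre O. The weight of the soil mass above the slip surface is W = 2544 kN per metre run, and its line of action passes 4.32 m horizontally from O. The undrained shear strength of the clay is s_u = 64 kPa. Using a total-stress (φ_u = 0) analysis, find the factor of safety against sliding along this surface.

FS = 2.20

Taking moments about the centre O, the resisting moment is provided by the undrained shear strength acting along the arc:
Arc length L_a = R·θ = 14.3·(105.9°·π/180) = 14.3·1.8483 = 26.43 m
M_R = s_u·L_a·R = 64·26.43·14.3 = 24189.4 kN·m/m
M_D = W·d = 2544·4.32 = 10990.1 kN·m/m
FS = M_R / M_D = 24189.4 / 10990.1 = 2.201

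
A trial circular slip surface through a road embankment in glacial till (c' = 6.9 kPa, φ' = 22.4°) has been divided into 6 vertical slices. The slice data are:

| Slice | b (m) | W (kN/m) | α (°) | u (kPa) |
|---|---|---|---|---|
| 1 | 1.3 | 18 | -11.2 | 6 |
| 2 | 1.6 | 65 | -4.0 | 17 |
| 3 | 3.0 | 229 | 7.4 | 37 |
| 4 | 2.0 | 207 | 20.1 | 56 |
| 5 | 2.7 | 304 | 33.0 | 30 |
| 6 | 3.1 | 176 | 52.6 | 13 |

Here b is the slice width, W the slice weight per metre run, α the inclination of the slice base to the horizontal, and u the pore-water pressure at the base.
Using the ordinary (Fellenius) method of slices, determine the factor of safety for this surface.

Ordinary method of slices: FS = Σ[c'·Δl_i + (W_i cosα_i − u_i·Δl_i)·tanφ'] / Σ W_i sinα_i, with Δl_i = b_i / cosα_i.
Slice 1: Δl = 1.3/cos(-11.2°) = 1.325 m; N'_1 = 18·cos(-11.2°) − 6·1.325 = 9.7; c'Δl = 9.14; W sinα = -3.5
Slice 2: Δl = 1.6/cos(-4.0°) = 1.604 m; N'_2 = 65·cos(-4.0°) − 17·1.604 = 37.6; c'Δl = 11.07; W sinα = -4.5
Slice 3: Δl = 3.0/cos7.4° = 3.025 m; N'_3 = 229·cos7.4° − 37·3.025 = 115.2; c'Δl = 20.87; W sinα = 29.5
Slice 4: Δl = 2.0/cos20.1° = 2.130 m; N'_4 = 207·cos20.1° − 56·2.130 = 75.1; c'Δl = 14.70; W sinα = 71.1
Slice 5: Δl = 2.7/cos33.0° = 3.219 m; N'_5 = 304·cos33.0° − 30·3.219 = 158.4; c'Δl = 22.21; W sinα = 165.6
Slice 6: Δl = 3.1/cos52.6° = 5.104 m; N'_6 = 176·cos52.6° − 13·5.104 = 40.5; c'Δl = 35.22; W sinα = 139.8
Σc'Δl = 113.2 kN/m; ΣN' = 436.5 kN/m; ΣW sinα = 398.0 kN/m
Resisting = 113.2 + 436.5·tan22.4° = 113.2 + 179.9 = 293.1 kN/m
FS = 293.1 / 398.0 = 0.737

FS = 0.74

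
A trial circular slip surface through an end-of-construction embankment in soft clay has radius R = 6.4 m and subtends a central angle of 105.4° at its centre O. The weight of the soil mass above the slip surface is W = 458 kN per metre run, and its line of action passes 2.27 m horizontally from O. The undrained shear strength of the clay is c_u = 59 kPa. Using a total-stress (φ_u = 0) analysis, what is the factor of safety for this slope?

FS = 4.28

Taking moments about the centre O, the resisting moment is provided by the undrained shear strength acting along the arc:
Arc length L_a = R·θ = 6.4·(105.4°·π/180) = 6.4·1.8396 = 11.77 m
M_R = c_u·L_a·R = 59·11.77·6.4 = 4445.6 kN·m/m
M_D = W·d = 458·2.27 = 1039.7 kN·m/m
FS = M_R / M_D = 4445.6 / 1039.7 = 4.276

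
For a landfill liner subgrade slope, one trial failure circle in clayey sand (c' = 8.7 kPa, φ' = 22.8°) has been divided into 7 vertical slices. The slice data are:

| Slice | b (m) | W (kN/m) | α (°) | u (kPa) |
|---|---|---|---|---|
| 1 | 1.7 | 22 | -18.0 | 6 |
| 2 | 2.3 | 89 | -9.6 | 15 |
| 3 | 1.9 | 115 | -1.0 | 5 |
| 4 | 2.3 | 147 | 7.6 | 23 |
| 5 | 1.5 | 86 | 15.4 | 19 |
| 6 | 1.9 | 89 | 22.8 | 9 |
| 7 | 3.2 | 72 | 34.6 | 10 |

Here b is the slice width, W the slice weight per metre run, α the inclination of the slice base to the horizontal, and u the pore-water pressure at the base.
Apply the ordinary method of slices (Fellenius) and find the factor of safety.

FS = 3.25

Ordinary method of slices: FS = Σ[c'·Δl_i + (W_i cosα_i − u_i·Δl_i)·tanφ'] / Σ W_i sinα_i, with Δl_i = b_i / cosα_i.
Slice 1: Δl = 1.7/cos(-18.0°) = 1.787 m; N'_1 = 22·cos(-18.0°) − 6·1.787 = 10.2; c'Δl = 15.55; W sinα = -6.8
Slice 2: Δl = 2.3/cos(-9.6°) = 2.333 m; N'_2 = 89·cos(-9.6°) − 15·2.333 = 52.8; c'Δl = 20.29; W sinα = -14.8
Slice 3: Δl = 1.9/cos(-1.0°) = 1.900 m; N'_3 = 115·cos(-1.0°) − 5·1.900 = 105.5; c'Δl = 16.53; W sinα = -2.0
Slice 4: Δl = 2.3/cos7.6° = 2.320 m; N'_4 = 147·cos7.6° − 23·2.320 = 92.3; c'Δl = 20.19; W sinα = 19.4
Slice 5: Δl = 1.5/cos15.4° = 1.556 m; N'_5 = 86·cos15.4° − 19·1.556 = 53.4; c'Δl = 13.54; W sinα = 22.8
Slice 6: Δl = 1.9/cos22.8° = 2.061 m; N'_6 = 89·cos22.8° − 9·2.061 = 63.5; c'Δl = 17.93; W sinα = 34.5
Slice 7: Δl = 3.2/cos34.6° = 3.888 m; N'_7 = 72·cos34.6° − 10·3.888 = 20.4; c'Δl = 33.82; W sinα = 40.9
Σc'Δl = 137.9 kN/m; ΣN' = 398.0 kN/m; ΣW sinα = 94.0 kN/m
Resisting = 137.9 + 398.0·tan22.8° = 137.9 + 167.3 = 305.2 kN/m
FS = 305.2 / 94.0 = 3.246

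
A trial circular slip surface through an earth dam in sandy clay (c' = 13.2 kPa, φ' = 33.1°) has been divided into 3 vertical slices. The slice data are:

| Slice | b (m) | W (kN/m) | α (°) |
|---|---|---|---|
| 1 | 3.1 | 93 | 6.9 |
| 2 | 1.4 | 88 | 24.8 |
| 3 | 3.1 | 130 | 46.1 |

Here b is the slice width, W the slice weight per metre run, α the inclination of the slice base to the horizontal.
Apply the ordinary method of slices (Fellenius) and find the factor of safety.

Ordinary method of slices: FS = Σ[c'·Δl_i + (W_i cosα_i)·tanφ'] / Σ W_i sinα_i, with Δl_i = b_i / cosα_i.
Slice 1: Δl = 3.1/cos6.9° = 3.123 m; N'_1 = 93·cos6.9° = 92.3; c'Δl = 41.22; W sinα = 11.2
Slice 2: Δl = 1.4/cos24.8° = 1.542 m; N'_2 = 88·cos24.8° = 79.9; c'Δl = 20.36; W sinα = 36.9
Slice 3: Δl = 3.1/cos46.1° = 4.471 m; N'_3 = 130·cos46.1° = 90.1; c'Δl = 59.01; W sinα = 93.7
Σc'Δl = 120.6 kN/m; ΣN' = 262.4 kN/m; ΣW sinα = 141.8 kN/m
Resisting = 120.6 + 262.4·tan33.1° = 120.6 + 171.0 = 291.6 kN/m
FS = 291.6 / 141.8 = 2.057

FS = 2.06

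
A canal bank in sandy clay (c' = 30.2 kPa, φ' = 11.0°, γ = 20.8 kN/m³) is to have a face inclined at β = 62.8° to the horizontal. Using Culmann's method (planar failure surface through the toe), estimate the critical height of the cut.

Culmann's analysis gives the critical failure plane at α_cr = (β + φ')/2 = (62.8 + 11.0)/2 = 36.9°, and the critical height
H_c = (4c'/γ) · sinβ cosφ' / [1 − cos(β − φ')]
    = (4·30.2/20.8) · sin62.8°·cos11.0° / [1 − cos(51.8°)]
    = 5.808 · 0.8894·0.9816 / [1 − 0.6184]
    = 5.808 · 0.8731 / 0.3816
    = 13.29 m

H_c = 13.29 m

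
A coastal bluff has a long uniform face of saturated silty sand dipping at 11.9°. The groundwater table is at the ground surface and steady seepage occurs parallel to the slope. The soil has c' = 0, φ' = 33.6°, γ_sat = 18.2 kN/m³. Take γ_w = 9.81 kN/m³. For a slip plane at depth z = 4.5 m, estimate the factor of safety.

With seepage parallel to the slope and the water table at the surface, the effective normal stress on the slip plane uses the buoyant unit weight γ' = γ_sat − γ_w while the driving shear stress uses γ_sat:
FS = [c' + γ' z cos²β tanφ'] / [γ_sat z sinβ cosβ]
(For c' = 0 this reduces to FS = (γ'/γ_sat)·tanφ'/tanβ.)
γ' = 18.2 − 9.81 = 8.39 kN/m³
Numerator = 0.0 + 8.39·4.5·cos²11.9°·tan33.6° = 0.0 + 8.39·4.5·0.9575·0.6644 = 24.018 kPa
Denominator = 18.2·4.5·sin11.9°·cos11.9° = 18.2·4.5·0.2062·0.9785 = 16.525 kPa
FS = 24.018 / 16.525 = 1.453

FS = 1.45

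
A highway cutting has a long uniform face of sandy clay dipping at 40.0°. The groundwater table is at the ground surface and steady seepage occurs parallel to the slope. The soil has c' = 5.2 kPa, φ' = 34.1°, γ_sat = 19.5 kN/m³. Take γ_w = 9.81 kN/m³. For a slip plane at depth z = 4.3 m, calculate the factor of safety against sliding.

FS = 0.53

With seepage parallel to the slope and the water table at the surface, the effective normal stress on the slip plane uses the buoyant unit weight γ' = γ_sat − γ_w while the driving shear stress uses γ_sat:
FS = [c' + γ' z cos²β tanφ'] / [γ_sat z sinβ cosβ]
γ' = 19.5 − 9.81 = 9.69 kN/m³
Numerator = 5.2 + 9.69·4.3·cos²40.0°·tan34.1° = 5.2 + 9.69·4.3·0.5868·0.6771 = 21.755 kPa
Denominator = 19.5·4.3·sin40.0°·cos40.0° = 19.5·4.3·0.6428·0.7660 = 41.288 kPa
FS = 21.755 / 41.288 = 0.527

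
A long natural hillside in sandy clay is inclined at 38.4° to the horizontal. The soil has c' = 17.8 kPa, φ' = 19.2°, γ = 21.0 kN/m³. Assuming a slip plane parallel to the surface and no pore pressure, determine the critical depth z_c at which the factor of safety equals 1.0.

Setting FS = 1.00 in FS = [c' + γz cos²β tanφ'] / [γz sinβ cosβ] and solving for z:
z = c' / [γ cosβ (FS·sinβ − cosβ·tanφ')]
  = 17.8 / [21.0·cos38.4°·(1.00·sin38.4° − cos38.4°·tan19.2°)]
  = 17.8 / [21.0·0.7837·(1.00·0.6211 − 0.7837·0.3482)]
  = 17.8 / 5.7311 = 3.106 m

z_c = 3.11 m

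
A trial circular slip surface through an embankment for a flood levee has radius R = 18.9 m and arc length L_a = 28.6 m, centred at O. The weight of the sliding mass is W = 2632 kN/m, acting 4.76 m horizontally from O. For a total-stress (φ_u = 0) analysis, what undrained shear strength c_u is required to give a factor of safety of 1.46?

c_u = 33.8 kPa

FS = c_u·L_a·R / (W·d), so c_u = FS·W·d / (L_a·R).
c_u = 1.46·2632·4.76 / (28.60·18.9) = 18291.3 / 540.54 = 33.84 kPa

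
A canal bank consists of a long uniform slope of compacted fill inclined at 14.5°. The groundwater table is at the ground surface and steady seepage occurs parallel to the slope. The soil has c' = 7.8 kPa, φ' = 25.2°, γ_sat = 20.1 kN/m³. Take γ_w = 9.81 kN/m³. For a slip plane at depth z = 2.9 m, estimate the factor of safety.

FS = 1.48

With seepage parallel to the slope and the water table at the surface, the effective normal stress on the slip plane uses the buoyant unit weight γ' = γ_sat − γ_w while the driving shear stress uses γ_sat:
FS = [c' + γ' z cos²β tanφ'] / [γ_sat z sinβ cosβ]
γ' = 20.1 − 9.81 = 10.29 kN/m³
Numerator = 7.8 + 10.29·2.9·cos²14.5°·tan25.2° = 7.8 + 10.29·2.9·0.9373·0.4706 = 20.962 kPa
Denominator = 20.1·2.9·sin14.5°·cos14.5° = 20.1·2.9·0.2504·0.9681 = 14.130 kPa
FS = 20.962 / 14.130 = 1.484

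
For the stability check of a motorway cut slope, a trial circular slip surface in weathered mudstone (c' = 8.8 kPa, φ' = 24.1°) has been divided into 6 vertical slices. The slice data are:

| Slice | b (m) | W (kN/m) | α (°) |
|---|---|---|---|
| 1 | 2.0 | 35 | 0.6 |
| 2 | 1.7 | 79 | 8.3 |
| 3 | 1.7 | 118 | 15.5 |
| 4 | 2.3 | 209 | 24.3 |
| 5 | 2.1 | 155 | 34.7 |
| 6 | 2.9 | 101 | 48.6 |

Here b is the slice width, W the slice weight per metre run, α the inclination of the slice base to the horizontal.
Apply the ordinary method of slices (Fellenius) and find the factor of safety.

FS = 1.38

Ordinary method of slices: FS = Σ[c'·Δl_i + (W_i cosα_i)·tanφ'] / Σ W_i sinα_i, with Δl_i = b_i / cosα_i.
Slice 1: Δl = 2.0/cos0.6° = 2.000 m; N'_1 = 35·cos0.6° = 35.0; c'Δl = 17.60; W sinα = 0.4
Slice 2: Δl = 1.7/cos8.3° = 1.718 m; N'_2 = 79·cos8.3° = 78.2; c'Δl = 15.12; W sinα = 11.4
Slice 3: Δl = 1.7/cos15.5° = 1.764 m; N'_3 = 118·cos15.5° = 113.7; c'Δl = 15.52; W sinα = 31.5
Slice 4: Δl = 2.3/cos24.3° = 2.524 m; N'_4 = 209·cos24.3° = 190.5; c'Δl = 22.21; W sinα = 86.0
Slice 5: Δl = 2.1/cos34.7° = 2.554 m; N'_5 = 155·cos34.7° = 127.4; c'Δl = 22.48; W sinα = 88.2
Slice 6: Δl = 2.9/cos48.6° = 4.385 m; N'_6 = 101·cos48.6° = 66.8; c'Δl = 38.59; W sinα = 75.8
Σc'Δl = 131.5 kN/m; ΣN' = 611.6 kN/m; ΣW sinα = 293.3 kN/m
Resisting = 131.5 + 611.6·tan24.1° = 131.5 + 273.6 = 405.1 kN/m
FS = 405.1 / 293.3 = 1.381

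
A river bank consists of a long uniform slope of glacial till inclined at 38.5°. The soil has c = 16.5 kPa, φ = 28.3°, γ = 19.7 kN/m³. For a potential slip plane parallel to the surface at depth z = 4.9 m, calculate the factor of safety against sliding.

For an infinite slope with a slip plane parallel to the surface (no pore pressure): FS = [c + γz cos²β tanφ] / [γz sinβ cosβ].
γz = 19.7·4.9 = 96.53 kN/m²
Numerator = 16.5 + 96.53·cos²38.5°·tan28.3° = 16.5 + 96.53·0.6125·0.5384 = 48.334 kPa
Denominator = 96.53·sin38.5°·cos38.5° = 96.53·0.6225·0.7826 = 47.028 kPa
FS = 48.334 / 47.028 = 1.028

FS = 1.03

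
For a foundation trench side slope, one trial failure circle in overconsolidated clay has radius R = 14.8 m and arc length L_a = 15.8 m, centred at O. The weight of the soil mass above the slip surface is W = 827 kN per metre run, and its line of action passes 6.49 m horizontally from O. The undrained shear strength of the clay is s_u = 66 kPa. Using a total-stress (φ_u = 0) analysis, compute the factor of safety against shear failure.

FS = 2.88

Taking moments about the centre O, the resisting moment is provided by the undrained shear strength acting along the arc:
M_R = s_u·L_a·R = 66·15.80·14.8 = 15433.4 kN·m/m
M_D = W·d = 827·6.49 = 5367.2 kN·m/m
FS = M_R / M_D = 15433.4 / 5367.2 = 2.875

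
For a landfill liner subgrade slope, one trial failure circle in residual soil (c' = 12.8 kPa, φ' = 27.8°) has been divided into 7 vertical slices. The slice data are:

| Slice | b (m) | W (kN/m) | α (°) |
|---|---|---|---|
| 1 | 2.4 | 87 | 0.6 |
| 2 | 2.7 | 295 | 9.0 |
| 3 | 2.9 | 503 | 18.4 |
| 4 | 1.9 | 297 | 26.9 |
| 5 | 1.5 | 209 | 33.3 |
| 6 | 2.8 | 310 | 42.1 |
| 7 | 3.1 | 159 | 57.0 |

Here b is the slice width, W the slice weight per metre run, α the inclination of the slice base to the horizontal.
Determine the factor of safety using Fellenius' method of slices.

FS = 1.41

Ordinary method of slices: FS = Σ[c'·Δl_i + (W_i cosα_i)·tanφ'] / Σ W_i sinα_i, with Δl_i = b_i / cosα_i.
Slice 1: Δl = 2.4/cos0.6° = 2.400 m; N'_1 = 87·cos0.6° = 87.0; c'Δl = 30.72; W sinα = 0.9
Slice 2: Δl = 2.7/cos9.0° = 2.734 m; N'_2 = 295·cos9.0° = 291.4; c'Δl = 34.99; W sinα = 46.1
Slice 3: Δl = 2.9/cos18.4° = 3.056 m; N'_3 = 503·cos18.4° = 477.3; c'Δl = 39.12; W sinα = 158.8
Slice 4: Δl = 1.9/cos26.9° = 2.131 m; N'_4 = 297·cos26.9° = 264.9; c'Δl = 27.27; W sinα = 134.4
Slice 5: Δl = 1.5/cos33.3° = 1.795 m; N'_5 = 209·cos33.3° = 174.7; c'Δl = 22.97; W sinα = 114.7
Slice 6: Δl = 2.8/cos42.1° = 3.774 m; N'_6 = 310·cos42.1° = 230.0; c'Δl = 48.30; W sinα = 207.8
Slice 7: Δl = 3.1/cos57.0° = 5.692 m; N'_7 = 159·cos57.0° = 86.6; c'Δl = 72.86; W sinα = 133.3
Σc'Δl = 276.2 kN/m; ΣN' = 1611.8 kN/m; ΣW sinα = 796.1 kN/m
Resisting = 276.2 + 1611.8·tan27.8° = 276.2 + 849.8 = 1126.0 kN/m
FS = 1126.0 / 796.1 = 1.414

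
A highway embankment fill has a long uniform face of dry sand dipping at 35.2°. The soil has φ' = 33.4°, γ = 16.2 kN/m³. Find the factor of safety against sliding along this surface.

For a dry cohesionless infinite slope the factor of safety is FS = tanφ' / tanβ.
FS = tan33.4° / tan35.2° = 0.6594 / 0.7054 = 0.935

FS = 0.93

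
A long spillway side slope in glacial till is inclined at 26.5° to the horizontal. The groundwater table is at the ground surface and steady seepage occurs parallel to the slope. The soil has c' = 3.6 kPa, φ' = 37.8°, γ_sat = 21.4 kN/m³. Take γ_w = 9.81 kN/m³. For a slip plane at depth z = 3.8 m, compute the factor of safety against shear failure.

FS = 0.95

With seepage parallel to the slope and the water table at the surface, the effective normal stress on the slip plane uses the buoyant unit weight γ' = γ_sat − γ_w while the driving shear stress uses γ_sat:
FS = [c' + γ' z cos²β tanφ'] / [γ_sat z sinβ cosβ]
γ' = 21.4 − 9.81 = 11.59 kN/m³
Numerator = 3.6 + 11.59·3.8·cos²26.5°·tan37.8° = 3.6 + 11.59·3.8·0.8009·0.7757 = 30.961 kPa
Denominator = 21.4·3.8·sin26.5°·cos26.5° = 21.4·3.8·0.4462·0.8949 = 32.473 kPa
FS = 30.961 / 32.473 = 0.953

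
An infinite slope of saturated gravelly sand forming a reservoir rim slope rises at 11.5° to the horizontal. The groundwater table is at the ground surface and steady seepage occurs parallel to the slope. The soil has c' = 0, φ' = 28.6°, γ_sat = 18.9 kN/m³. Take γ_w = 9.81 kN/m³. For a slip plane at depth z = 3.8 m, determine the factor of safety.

With seepage parallel to the slope and the water table at the surface, the effective normal stress on the slip plane uses the buoyant unit weight γ' = γ_sat − γ_w while the driving shear stress uses γ_sat:
FS = [c' + γ' z cos²β tanφ'] / [γ_sat z sinβ cosβ]
(For c' = 0 this reduces to FS = (γ'/γ_sat)·tanφ'/tanβ.)
γ' = 18.9 − 9.81 = 9.09 kN/m³
Numerator = 0.0 + 9.09·3.8·cos²11.5°·tan28.6° = 0.0 + 9.09·3.8·0.9603·0.5452 = 18.084 kPa
Denominator = 18.9·3.8·sin11.5°·cos11.5° = 18.9·3.8·0.1994·0.9799 = 14.031 kPa
FS = 18.084 / 14.031 = 1.289

FS = 1.29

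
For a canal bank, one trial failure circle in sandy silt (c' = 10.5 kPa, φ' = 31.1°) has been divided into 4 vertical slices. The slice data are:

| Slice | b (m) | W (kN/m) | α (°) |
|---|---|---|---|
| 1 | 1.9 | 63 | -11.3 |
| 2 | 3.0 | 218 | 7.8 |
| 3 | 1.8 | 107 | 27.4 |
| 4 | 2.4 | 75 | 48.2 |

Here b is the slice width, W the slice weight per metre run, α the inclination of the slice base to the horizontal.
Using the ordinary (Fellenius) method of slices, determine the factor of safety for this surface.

FS = 2.99

Ordinary method of slices: FS = Σ[c'·Δl_i + (W_i cosα_i)·tanφ'] / Σ W_i sinα_i, with Δl_i = b_i / cosα_i.
Slice 1: Δl = 1.9/cos(-11.3°) = 1.938 m; N'_1 = 63·cos(-11.3°) = 61.8; c'Δl = 20.34; W sinα = -12.3
Slice 2: Δl = 3.0/cos7.8° = 3.028 m; N'_2 = 218·cos7.8° = 216.0; c'Δl = 31.79; W sinα = 29.6
Slice 3: Δl = 1.8/cos27.4° = 2.027 m; N'_3 = 107·cos27.4° = 95.0; c'Δl = 21.29; W sinα = 49.2
Slice 4: Δl = 2.4/cos48.2° = 3.601 m; N'_4 = 75·cos48.2° = 50.0; c'Δl = 37.81; W sinα = 55.9
Σc'Δl = 111.2 kN/m; ΣN' = 422.7 kN/m; ΣW sinα = 122.4 kN/m
Resisting = 111.2 + 422.7·tan31.1° = 111.2 + 255.0 = 366.3 kN/m
FS = 366.3 / 122.4 = 2.992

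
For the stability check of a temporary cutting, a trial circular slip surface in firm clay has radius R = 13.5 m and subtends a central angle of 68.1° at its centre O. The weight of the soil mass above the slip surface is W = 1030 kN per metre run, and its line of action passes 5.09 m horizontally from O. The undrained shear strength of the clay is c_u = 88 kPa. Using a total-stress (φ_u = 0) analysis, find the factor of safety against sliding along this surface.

FS = 3.64

Taking moments about the centre O, the resisting moment is provided by the undrained shear strength acting along the arc:
Arc length L_a = R·θ = 13.5·(68.1°·π/180) = 13.5·1.1886 = 16.05 m
M_R = c_u·L_a·R = 88·16.05·13.5 = 19062.3 kN·m/m
M_D = W·d = 1030·5.09 = 5242.7 kN·m/m
FS = M_R / M_D = 19062.3 / 5242.7 = 3.636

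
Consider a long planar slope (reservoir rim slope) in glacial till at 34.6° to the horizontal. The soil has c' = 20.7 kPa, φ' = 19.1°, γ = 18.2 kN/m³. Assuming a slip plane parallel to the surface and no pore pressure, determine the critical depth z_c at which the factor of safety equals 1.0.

Setting FS = 1.00 in FS = [c' + γz cos²β tanφ'] / [γz sinβ cosβ] and solving for z:
z = c' / [γ cosβ (FS·sinβ − cosβ·tanφ')]
  = 20.7 / [18.2·cos34.6°·(1.00·sin34.6° − cos34.6°·tan19.1°)]
  = 20.7 / [18.2·0.8231·(1.00·0.5678 − 0.8231·0.3463)]
  = 20.7 / 4.2368 = 4.886 m

z_c = 4.89 m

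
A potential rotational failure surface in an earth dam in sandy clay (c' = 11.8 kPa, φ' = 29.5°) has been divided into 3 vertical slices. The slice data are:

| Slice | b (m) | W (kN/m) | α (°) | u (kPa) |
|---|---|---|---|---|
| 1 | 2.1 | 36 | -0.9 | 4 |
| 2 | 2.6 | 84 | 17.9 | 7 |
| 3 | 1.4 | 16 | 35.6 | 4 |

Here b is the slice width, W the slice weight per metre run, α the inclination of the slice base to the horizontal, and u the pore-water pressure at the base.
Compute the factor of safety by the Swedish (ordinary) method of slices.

Ordinary method of slices: FS = Σ[c'·Δl_i + (W_i cosα_i − u_i·Δl_i)·tanφ'] / Σ W_i sinα_i, with Δl_i = b_i / cosα_i.
Slice 1: Δl = 2.1/cos(-0.9°) = 2.100 m; N'_1 = 36·cos(-0.9°) − 4·2.100 = 27.6; c'Δl = 24.78; W sinα = -0.6
Slice 2: Δl = 2.6/cos17.9° = 2.732 m; N'_2 = 84·cos17.9° − 7·2.732 = 60.8; c'Δl = 32.24; W sinα = 25.8
Slice 3: Δl = 1.4/cos35.6° = 1.722 m; N'_3 = 16·cos35.6° − 4·1.722 = 6.1; c'Δl = 20.32; W sinα = 9.3
Σc'Δl = 77.3 kN/m; ΣN' = 94.5 kN/m; ΣW sinα = 34.6 kN/m
Resisting = 77.3 + 94.5·tan29.5° = 77.3 + 53.5 = 130.8 kN/m
FS = 130.8 / 34.6 = 3.785

FS = 3.78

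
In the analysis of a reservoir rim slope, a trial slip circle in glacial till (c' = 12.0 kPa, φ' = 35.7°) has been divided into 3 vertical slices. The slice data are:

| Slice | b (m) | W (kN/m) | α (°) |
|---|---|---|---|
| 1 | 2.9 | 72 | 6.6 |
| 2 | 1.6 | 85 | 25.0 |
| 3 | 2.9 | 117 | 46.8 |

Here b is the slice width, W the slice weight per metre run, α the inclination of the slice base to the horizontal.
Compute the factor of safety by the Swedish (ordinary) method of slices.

FS = 2.10

Ordinary method of slices: FS = Σ[c'·Δl_i + (W_i cosα_i)·tanφ'] / Σ W_i sinα_i, with Δl_i = b_i / cosα_i.
Slice 1: Δl = 2.9/cos6.6° = 2.919 m; N'_1 = 72·cos6.6° = 71.5; c'Δl = 35.03; W sinα = 8.3
Slice 2: Δl = 1.6/cos25.0° = 1.765 m; N'_2 = 85·cos25.0° = 77.0; c'Δl = 21.18; W sinα = 35.9
Slice 3: Δl = 2.9/cos46.8° = 4.236 m; N'_3 = 117·cos46.8° = 80.1; c'Δl = 50.84; W sinα = 85.3
Σc'Δl = 107.1 kN/m; ΣN' = 228.7 kN/m; ΣW sinα = 129.5 kN/m
Resisting = 107.1 + 228.7·tan35.7° = 107.1 + 164.3 = 271.4 kN/m
FS = 271.4 / 129.5 = 2.096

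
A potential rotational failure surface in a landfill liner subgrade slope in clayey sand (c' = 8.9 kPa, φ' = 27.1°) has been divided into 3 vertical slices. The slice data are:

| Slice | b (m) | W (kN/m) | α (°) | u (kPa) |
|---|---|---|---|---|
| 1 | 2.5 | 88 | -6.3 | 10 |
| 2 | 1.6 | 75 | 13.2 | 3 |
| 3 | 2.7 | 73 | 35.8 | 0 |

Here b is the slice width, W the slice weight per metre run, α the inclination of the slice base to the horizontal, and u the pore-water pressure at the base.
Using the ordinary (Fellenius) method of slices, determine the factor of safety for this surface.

Ordinary method of slices: FS = Σ[c'·Δl_i + (W_i cosα_i − u_i·Δl_i)·tanφ'] / Σ W_i sinα_i, with Δl_i = b_i / cosα_i.
Slice 1: Δl = 2.5/cos(-6.3°) = 2.515 m; N'_1 = 88·cos(-6.3°) − 10·2.515 = 62.3; c'Δl = 22.39; W sinα = -9.7
Slice 2: Δl = 1.6/cos13.2° = 1.643 m; N'_2 = 75·cos13.2° − 3·1.643 = 68.1; c'Δl = 14.63; W sinα = 17.1
Slice 3: Δl = 2.7/cos35.8° = 3.329 m; N'_3 = 73·cos35.8° − 0·3.329 = 59.2; c'Δl = 29.63; W sinα = 42.7
Σc'Δl = 66.6 kN/m; ΣN' = 189.6 kN/m; ΣW sinα = 50.2 kN/m
Resisting = 66.6 + 189.6·tan27.1° = 66.6 + 97.0 = 163.7 kN/m
FS = 163.7 / 50.2 = 3.262

FS = 3.26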